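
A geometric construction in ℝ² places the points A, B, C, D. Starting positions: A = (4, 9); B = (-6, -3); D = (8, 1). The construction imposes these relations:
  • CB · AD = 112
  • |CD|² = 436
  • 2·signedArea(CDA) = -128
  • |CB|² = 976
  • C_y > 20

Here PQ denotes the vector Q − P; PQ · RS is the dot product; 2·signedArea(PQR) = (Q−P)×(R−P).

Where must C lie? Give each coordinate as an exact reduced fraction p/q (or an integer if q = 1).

C = (14, 21)

1. C_x = 14  [CB · AD = 112 ∩ 2·signedArea(CDA) = -128]
2. C_y = 21  [CB · AD = 112 ∩ 2·signedArea(CDA) = -128]
   → C = (14, 21)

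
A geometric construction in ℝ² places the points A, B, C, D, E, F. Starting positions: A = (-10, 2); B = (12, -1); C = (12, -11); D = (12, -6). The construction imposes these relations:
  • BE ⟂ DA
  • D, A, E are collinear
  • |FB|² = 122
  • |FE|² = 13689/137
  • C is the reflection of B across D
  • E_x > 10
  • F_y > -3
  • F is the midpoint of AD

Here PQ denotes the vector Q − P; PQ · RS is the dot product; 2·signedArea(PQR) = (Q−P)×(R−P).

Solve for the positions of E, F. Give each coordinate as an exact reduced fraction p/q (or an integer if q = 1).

1. E_x = 1424/137  [D, A, E are collinear ∩ BE ⟂ DA]
2. E_y = -742/137  [D, A, E are collinear ∩ BE ⟂ DA]
   → E = (1424/137, -742/137)
3. F_x = 1  [F is the midpoint of AD]
4. F_y = -2  [F is the midpoint of AD]
   → F = (1, -2)

E = (1424/137, -742/137)
F = (1, -2)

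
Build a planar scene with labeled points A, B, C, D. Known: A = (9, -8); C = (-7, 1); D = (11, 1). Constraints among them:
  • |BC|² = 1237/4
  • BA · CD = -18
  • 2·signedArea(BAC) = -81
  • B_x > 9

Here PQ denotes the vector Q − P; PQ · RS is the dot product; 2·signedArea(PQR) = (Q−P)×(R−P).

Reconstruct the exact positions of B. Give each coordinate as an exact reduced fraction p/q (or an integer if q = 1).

1. B_x = 10  [2·signedArea(BAC) = -81 ∩ BA · CD = -18]
2. B_y = -7/2  [2·signedArea(BAC) = -81 ∩ BA · CD = -18]
   → B = (10, -7/2)

B = (10, -7/2)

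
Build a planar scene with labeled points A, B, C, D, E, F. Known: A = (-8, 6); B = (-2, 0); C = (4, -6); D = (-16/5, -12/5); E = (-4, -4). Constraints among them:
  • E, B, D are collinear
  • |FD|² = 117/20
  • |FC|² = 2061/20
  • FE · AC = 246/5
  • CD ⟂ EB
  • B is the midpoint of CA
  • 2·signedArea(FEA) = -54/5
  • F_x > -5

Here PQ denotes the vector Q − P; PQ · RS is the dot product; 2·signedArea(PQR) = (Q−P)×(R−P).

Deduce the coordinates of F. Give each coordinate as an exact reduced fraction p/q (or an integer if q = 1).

F = (-22/5, -3/10)

1. F_x = -22/5  [FE · AC = 246/5 ∩ 2·signedArea(FEA) = -54/5]
2. F_y = -3/10  [FE · AC = 246/5 ∩ 2·signedArea(FEA) = -54/5]
   → F = (-22/5, -3/10)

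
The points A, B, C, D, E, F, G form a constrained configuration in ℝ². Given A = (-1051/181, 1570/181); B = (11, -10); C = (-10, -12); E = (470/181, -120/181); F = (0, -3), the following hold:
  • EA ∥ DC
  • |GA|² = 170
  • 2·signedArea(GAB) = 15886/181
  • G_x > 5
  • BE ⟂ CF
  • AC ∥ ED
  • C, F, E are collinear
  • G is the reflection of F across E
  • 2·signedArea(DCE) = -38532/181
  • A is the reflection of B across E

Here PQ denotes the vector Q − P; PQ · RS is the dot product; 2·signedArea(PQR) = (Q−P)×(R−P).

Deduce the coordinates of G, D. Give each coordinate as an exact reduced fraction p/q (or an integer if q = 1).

D = (-289/181, -3862/181)
G = (940/181, 303/181)

1. G_x = 940/181  [G is the reflection of F across E]
2. G_y = 303/181  [G is the reflection of F across E]
   → G = (940/181, 303/181)
3. D_x = -289/181  [EA ∥ DC ∩ AC ∥ ED]
4. D_y = -3862/181  [EA ∥ DC ∩ AC ∥ ED]
   → D = (-289/181, -3862/181)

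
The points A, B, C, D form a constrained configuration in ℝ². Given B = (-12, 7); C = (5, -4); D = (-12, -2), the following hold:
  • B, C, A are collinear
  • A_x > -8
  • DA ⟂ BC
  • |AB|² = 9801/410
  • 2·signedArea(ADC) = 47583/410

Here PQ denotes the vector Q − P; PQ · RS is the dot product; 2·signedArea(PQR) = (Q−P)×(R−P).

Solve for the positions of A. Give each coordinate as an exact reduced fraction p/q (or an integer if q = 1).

A = (-3237/410, 1781/410)

1. A_x = -3237/410  [B, C, A are collinear ∩ DA ⟂ BC]
2. A_y = 1781/410  [B, C, A are collinear ∩ DA ⟂ BC]
   → A = (-3237/410, 1781/410)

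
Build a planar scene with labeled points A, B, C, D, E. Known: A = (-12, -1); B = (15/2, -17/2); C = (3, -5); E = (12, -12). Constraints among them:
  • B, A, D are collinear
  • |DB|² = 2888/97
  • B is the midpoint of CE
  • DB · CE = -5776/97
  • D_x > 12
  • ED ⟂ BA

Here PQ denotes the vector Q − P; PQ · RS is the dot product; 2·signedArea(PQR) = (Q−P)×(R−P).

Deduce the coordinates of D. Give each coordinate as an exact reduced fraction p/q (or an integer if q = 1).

D = (2443/194, -2029/194)

1. D_x = 2443/194  [B, A, D are collinear ∩ ED ⟂ BA]
2. D_y = -2029/194  [B, A, D are collinear ∩ ED ⟂ BA]
   → D = (2443/194, -2029/194)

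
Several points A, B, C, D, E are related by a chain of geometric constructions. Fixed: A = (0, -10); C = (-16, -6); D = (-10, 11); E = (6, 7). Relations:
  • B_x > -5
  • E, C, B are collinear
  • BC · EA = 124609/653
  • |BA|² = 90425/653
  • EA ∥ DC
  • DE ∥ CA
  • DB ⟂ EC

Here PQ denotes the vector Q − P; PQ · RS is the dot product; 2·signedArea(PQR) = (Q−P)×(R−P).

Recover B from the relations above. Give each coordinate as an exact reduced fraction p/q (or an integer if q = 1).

1. B_x = -2682/653  [E, C, B are collinear ∩ DB ⟂ EC]
2. B_y = 671/653  [E, C, B are collinear ∩ DB ⟂ EC]
   → B = (-2682/653, 671/653)

B = (-2682/653, 671/653)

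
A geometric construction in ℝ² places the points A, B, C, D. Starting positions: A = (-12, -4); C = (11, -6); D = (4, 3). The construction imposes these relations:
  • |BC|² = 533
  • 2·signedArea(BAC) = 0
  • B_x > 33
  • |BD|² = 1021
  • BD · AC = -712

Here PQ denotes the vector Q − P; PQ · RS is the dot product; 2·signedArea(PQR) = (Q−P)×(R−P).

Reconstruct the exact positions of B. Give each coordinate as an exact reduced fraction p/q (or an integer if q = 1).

1. B_x = 34  [2·signedArea(BAC) = 0 ∩ BD · AC = -712]
2. B_y = -8  [2·signedArea(BAC) = 0 ∩ BD · AC = -712]
   → B = (34, -8)

B = (34, -8)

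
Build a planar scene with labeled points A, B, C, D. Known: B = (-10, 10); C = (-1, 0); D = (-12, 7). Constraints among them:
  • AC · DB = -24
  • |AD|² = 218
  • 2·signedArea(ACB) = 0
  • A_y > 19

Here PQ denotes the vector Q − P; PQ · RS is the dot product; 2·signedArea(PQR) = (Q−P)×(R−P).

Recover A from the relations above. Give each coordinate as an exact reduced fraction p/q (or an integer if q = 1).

1. A_x = -19  [2·signedArea(ACB) = 0 ∩ AC · DB = -24]
2. A_y = 20  [2·signedArea(ACB) = 0 ∩ AC · DB = -24]
   → A = (-19, 20)

A = (-19, 20)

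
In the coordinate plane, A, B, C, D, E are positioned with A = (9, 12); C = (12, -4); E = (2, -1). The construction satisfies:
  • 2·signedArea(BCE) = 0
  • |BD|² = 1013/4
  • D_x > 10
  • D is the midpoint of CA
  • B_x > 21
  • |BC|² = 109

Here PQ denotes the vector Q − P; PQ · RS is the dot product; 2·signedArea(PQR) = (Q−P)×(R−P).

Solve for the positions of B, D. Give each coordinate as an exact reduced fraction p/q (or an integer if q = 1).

1. B_x = 22  [line -3·x + -10·y + -4 = 0 ∩ |BC|² = 109]
2. B_y = -7  [line -3·x + -10·y + -4 = 0 ∩ |BC|² = 109]
   → B = (22, -7)
3. D_x = 21/2  [D is the midpoint of CA]
4. D_y = 4  [D is the midpoint of CA]
   → D = (21/2, 4)

B = (22, -7)
D = (21/2, 4)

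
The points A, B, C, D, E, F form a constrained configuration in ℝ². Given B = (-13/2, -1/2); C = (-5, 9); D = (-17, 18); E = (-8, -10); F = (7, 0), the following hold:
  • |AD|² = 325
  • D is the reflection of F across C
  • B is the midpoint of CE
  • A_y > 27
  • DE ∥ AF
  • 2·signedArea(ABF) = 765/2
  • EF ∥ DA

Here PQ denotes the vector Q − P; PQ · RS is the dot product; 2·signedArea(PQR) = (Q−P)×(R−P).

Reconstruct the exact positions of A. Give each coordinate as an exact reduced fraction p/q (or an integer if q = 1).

1. A_x = -2  [DE ∥ AF ∩ EF ∥ DA]
2. A_y = 28  [DE ∥ AF ∩ EF ∥ DA]
   → A = (-2, 28)

A = (-2, 28)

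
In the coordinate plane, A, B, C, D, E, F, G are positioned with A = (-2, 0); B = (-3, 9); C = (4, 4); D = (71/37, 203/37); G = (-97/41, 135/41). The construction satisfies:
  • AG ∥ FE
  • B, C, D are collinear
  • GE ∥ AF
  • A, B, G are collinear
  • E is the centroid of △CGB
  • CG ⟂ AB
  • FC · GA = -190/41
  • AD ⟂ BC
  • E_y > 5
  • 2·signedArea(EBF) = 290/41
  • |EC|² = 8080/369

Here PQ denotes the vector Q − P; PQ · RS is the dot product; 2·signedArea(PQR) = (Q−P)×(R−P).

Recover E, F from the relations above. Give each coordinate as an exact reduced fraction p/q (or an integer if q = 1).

E = (-56/123, 668/123)
F = (-11/123, 263/123)

1. E_x = -56/123  [E is the centroid of △CGB]
2. E_y = 668/123  [E is the centroid of △CGB]
   → E = (-56/123, 668/123)
3. F_x = -11/123  [AG ∥ FE ∩ GE ∥ AF]
4. F_y = 263/123  [AG ∥ FE ∩ GE ∥ AF]
   → F = (-11/123, 263/123)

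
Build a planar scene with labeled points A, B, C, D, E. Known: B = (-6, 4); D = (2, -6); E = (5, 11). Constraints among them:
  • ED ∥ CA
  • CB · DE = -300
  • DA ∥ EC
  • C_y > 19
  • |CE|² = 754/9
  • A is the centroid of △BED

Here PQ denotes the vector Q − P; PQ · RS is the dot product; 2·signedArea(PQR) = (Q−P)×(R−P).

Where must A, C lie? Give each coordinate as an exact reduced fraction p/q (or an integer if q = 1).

1. A_x = 1/3  [A is the centroid of △BED]
2. A_y = 3  [A is the centroid of △BED]
   → A = (1/3, 3)
3. C_x = 10/3  [ED ∥ CA ∩ DA ∥ EC]
4. C_y = 20  [ED ∥ CA ∩ DA ∥ EC]
   → C = (10/3, 20)

A = (1/3, 3)
C = (10/3, 20)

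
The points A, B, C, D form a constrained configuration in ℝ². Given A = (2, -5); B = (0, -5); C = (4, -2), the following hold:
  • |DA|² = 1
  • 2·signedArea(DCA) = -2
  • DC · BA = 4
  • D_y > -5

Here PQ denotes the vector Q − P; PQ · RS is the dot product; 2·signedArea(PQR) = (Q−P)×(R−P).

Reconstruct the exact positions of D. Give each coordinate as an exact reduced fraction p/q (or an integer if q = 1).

D = (2, -4)

1. D_x = 2  [2·signedArea(DCA) = -2 ∩ DC · BA = 4]
2. D_y = -4  [2·signedArea(DCA) = -2 ∩ DC · BA = 4]
   → D = (2, -4)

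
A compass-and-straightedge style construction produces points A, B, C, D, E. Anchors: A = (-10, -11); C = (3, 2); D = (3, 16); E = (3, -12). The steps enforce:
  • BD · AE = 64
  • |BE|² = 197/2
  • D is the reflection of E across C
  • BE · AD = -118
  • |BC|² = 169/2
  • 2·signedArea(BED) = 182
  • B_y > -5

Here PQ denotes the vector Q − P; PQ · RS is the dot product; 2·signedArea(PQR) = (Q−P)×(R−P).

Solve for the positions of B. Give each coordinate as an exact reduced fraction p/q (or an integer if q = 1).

B = (-7/2, -9/2)

1. B_x = -7/2  [2·signedArea(BED) = 182 ∩ BE · AD = -118]
2. B_y = -9/2  [2·signedArea(BED) = 182 ∩ BE · AD = -118]
   → B = (-7/2, -9/2)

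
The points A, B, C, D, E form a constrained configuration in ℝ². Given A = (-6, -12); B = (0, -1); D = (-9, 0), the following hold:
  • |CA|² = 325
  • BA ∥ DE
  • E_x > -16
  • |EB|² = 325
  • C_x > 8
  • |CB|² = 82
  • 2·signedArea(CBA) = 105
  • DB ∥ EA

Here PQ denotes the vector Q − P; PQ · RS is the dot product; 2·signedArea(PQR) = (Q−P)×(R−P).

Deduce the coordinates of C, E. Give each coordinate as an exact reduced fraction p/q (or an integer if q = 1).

C = (9, -2)
E = (-15, -11)

1. C_x = 9  [line 11·x + -6·y + -111 = 0 ∩ |CB|² = 82]
2. C_y = -2  [line 11·x + -6·y + -111 = 0 ∩ |CB|² = 82]
   → C = (9, -2)
3. E_x = -15  [DB ∥ EA ∩ BA ∥ DE]
4. E_y = -11  [DB ∥ EA ∩ BA ∥ DE]
   → E = (-15, -11)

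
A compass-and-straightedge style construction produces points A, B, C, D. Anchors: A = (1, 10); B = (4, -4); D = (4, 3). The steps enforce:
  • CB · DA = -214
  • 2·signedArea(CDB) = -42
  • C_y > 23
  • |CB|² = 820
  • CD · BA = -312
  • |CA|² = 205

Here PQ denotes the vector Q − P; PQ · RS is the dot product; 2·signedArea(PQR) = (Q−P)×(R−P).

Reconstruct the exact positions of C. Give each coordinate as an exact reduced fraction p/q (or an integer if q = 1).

1. C_x = -2  [CB · DA = -214 ∩ CD · BA = -312]
2. C_y = 24  [CB · DA = -214 ∩ CD · BA = -312]
   → C = (-2, 24)

C = (-2, 24)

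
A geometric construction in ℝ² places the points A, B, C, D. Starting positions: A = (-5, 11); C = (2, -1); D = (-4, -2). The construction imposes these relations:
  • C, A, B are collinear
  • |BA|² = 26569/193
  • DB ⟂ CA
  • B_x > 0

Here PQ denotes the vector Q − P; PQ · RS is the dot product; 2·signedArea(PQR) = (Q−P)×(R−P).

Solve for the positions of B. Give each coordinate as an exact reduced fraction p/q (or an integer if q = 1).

B = (176/193, 167/193)

1. B_x = 176/193  [C, A, B are collinear ∩ DB ⟂ CA]
2. B_y = 167/193  [C, A, B are collinear ∩ DB ⟂ CA]
   → B = (176/193, 167/193)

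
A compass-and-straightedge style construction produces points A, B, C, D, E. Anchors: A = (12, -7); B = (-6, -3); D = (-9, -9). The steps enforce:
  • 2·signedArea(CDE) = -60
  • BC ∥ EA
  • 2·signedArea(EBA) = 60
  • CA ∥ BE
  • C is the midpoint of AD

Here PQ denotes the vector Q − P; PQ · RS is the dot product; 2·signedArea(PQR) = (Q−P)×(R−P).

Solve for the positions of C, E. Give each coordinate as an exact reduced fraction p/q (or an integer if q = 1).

1. C_x = 3/2  [C is the midpoint of AD]
2. C_y = -8  [C is the midpoint of AD]
   → C = (3/2, -8)
3. E_x = 9/2  [BC ∥ EA ∩ CA ∥ BE]
4. E_y = -2  [BC ∥ EA ∩ CA ∥ BE]
   → E = (9/2, -2)

C = (3/2, -8)
E = (9/2, -2)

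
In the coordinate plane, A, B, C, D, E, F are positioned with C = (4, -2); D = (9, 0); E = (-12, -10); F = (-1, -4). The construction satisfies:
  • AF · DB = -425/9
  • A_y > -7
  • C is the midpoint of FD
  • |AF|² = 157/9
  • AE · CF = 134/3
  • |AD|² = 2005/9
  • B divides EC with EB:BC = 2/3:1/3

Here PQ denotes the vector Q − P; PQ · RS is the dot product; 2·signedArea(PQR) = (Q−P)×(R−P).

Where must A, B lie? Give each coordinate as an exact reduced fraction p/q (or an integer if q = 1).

A = (-14/3, -6)
B = (-4/3, -14/3)

1. B_x = -4/3  [B divides EC with EB:BC = 2/3:1/3]
2. B_y = -14/3  [B divides EC with EB:BC = 2/3:1/3]
   → B = (-4/3, -14/3)
3. A_x = -14/3  [AE · CF = 134/3 ∩ AF · DB = -425/9]
4. A_y = -6  [AE · CF = 134/3 ∩ AF · DB = -425/9]
   → A = (-14/3, -6)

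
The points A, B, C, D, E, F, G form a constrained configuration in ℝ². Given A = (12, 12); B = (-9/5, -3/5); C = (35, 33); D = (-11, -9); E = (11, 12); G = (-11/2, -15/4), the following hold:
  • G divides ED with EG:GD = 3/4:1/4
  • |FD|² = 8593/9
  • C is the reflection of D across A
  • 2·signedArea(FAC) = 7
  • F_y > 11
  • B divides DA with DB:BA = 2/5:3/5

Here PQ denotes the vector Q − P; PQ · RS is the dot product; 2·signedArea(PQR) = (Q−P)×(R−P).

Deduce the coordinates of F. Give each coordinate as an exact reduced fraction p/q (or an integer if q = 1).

1. F_x = 35/3  [line -21·x + 23·y + -31 = 0 ∩ |FD|² = 8593/9]
2. F_y = 12  [line -21·x + 23·y + -31 = 0 ∩ |FD|² = 8593/9]
   → F = (35/3, 12)

F = (35/3, 12)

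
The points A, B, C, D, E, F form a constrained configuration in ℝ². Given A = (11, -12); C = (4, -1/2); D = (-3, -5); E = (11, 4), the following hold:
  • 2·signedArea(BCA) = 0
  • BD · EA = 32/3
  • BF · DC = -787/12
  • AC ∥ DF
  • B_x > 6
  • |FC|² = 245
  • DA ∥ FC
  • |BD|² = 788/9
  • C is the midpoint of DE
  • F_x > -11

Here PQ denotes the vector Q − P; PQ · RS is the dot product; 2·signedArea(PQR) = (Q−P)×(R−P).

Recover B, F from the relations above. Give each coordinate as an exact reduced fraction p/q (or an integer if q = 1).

1. B_x = 19/3  [2·signedArea(BCA) = 0 ∩ BD · EA = 32/3]
2. B_y = -13/3  [2·signedArea(BCA) = 0 ∩ BD · EA = 32/3]
   → B = (19/3, -13/3)
3. F_x = -10  [DA ∥ FC ∩ AC ∥ DF]
4. F_y = 13/2  [DA ∥ FC ∩ AC ∥ DF]
   → F = (-10, 13/2)

B = (19/3, -13/3)
F = (-10, 13/2)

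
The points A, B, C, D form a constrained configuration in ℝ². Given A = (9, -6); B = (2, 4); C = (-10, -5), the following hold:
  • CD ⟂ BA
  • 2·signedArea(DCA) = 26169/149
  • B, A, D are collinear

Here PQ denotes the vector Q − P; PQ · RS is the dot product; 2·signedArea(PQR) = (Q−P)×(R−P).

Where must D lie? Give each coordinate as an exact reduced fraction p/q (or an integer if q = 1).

1. D_x = 340/149  [B, A, D are collinear ∩ CD ⟂ BA]
2. D_y = 536/149  [B, A, D are collinear ∩ CD ⟂ BA]
   → D = (340/149, 536/149)

D = (340/149, 536/149)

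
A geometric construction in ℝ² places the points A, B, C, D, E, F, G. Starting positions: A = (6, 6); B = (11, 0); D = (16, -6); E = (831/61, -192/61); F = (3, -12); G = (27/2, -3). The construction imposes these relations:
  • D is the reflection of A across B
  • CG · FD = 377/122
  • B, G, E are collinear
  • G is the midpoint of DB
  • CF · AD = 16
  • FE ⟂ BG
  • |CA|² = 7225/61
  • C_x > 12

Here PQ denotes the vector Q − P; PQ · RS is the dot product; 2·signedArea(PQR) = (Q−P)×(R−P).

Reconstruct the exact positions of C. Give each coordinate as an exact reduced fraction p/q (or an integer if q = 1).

1. C_x = 791/61  [CG · FD = 377/122 ∩ CF · AD = 16]
2. C_y = -144/61  [CG · FD = 377/122 ∩ CF · AD = 16]
   → C = (791/61, -144/61)

C = (791/61, -144/61)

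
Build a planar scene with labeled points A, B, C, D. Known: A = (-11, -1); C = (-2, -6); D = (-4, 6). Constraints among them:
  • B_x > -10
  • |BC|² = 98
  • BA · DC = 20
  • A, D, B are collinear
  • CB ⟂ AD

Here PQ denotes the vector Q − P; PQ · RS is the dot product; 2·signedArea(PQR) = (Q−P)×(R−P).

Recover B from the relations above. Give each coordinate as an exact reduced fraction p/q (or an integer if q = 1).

B = (-9, 1)

1. B_x = -9  [A, D, B are collinear ∩ CB ⟂ AD]
2. B_y = 1  [A, D, B are collinear ∩ CB ⟂ AD]
   → B = (-9, 1)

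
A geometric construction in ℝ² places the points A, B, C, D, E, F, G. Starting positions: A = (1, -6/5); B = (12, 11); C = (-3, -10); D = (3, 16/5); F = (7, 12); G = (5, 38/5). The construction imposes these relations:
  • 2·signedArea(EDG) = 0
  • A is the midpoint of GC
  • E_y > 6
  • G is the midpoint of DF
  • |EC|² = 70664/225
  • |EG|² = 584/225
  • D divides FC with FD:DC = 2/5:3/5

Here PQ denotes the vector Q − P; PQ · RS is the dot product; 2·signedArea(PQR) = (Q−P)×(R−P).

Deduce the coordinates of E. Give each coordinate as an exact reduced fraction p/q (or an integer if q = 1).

E = (13/3, 92/15)

1. E_x = 13/3  [line -22/5·x + 2·y + 34/5 = 0 ∩ |EC|² = 70664/225]
2. E_y = 92/15  [line -22/5·x + 2·y + 34/5 = 0 ∩ |EC|² = 70664/225]
   → E = (13/3, 92/15)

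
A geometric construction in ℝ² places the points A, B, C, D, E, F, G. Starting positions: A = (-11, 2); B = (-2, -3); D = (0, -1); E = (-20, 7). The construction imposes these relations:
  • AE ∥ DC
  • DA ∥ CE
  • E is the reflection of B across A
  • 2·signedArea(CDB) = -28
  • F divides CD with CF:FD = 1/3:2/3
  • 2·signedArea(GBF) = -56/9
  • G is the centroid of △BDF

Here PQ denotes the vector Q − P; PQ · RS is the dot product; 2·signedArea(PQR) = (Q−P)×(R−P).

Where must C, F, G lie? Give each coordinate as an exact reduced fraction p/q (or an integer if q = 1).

C = (-9, 4)
F = (-6, 7/3)
G = (-8/3, -5/9)

1. C_x = -9  [DA ∥ CE ∩ AE ∥ DC]
2. C_y = 4  [DA ∥ CE ∩ AE ∥ DC]
   → C = (-9, 4)
3. F_x = -6  [F divides CD with CF:FD = 1/3:2/3]
4. F_y = 7/3  [F divides CD with CF:FD = 1/3:2/3]
   → F = (-6, 7/3)
5. G_x = -8/3  [G is the centroid of △BDF]
6. G_y = -5/9  [G is the centroid of △BDF]
   → G = (-8/3, -5/9)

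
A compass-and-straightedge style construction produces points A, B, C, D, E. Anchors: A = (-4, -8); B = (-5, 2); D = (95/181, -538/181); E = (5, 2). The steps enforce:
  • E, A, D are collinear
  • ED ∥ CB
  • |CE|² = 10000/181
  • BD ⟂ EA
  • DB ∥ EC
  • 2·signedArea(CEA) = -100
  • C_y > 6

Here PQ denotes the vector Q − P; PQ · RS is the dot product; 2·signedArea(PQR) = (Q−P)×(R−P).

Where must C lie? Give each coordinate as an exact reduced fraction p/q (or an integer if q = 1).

1. C_x = -95/181  [ED ∥ CB ∩ DB ∥ EC]
2. C_y = 1262/181  [ED ∥ CB ∩ DB ∥ EC]
   → C = (-95/181, 1262/181)

C = (-95/181, 1262/181)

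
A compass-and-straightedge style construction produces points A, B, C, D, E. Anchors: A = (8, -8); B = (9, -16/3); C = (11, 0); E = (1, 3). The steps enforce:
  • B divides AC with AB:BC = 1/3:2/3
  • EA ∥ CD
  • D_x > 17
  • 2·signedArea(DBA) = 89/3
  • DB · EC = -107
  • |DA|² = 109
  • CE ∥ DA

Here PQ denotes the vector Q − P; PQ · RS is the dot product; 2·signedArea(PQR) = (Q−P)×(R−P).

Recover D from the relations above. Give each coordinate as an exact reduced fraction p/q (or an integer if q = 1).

D = (18, -11)

1. D_x = 18  [CE ∥ DA ∩ EA ∥ CD]
2. D_y = -11  [CE ∥ DA ∩ EA ∥ CD]
   → D = (18, -11)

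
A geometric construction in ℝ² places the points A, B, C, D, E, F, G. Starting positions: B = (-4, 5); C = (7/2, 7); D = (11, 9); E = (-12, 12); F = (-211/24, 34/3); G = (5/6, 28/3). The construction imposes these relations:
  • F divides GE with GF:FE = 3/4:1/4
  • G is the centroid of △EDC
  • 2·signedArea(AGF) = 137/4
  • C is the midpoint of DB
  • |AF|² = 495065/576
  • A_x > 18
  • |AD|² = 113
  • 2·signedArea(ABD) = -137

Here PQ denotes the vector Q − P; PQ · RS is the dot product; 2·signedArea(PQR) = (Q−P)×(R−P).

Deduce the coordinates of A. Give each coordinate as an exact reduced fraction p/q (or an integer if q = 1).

1. A_x = 19  [2·signedArea(ABD) = -137 ∩ 2·signedArea(AGF) = 137/4]
2. A_y = 2  [2·signedArea(ABD) = -137 ∩ 2·signedArea(AGF) = 137/4]
   → A = (19, 2)

A = (19, 2)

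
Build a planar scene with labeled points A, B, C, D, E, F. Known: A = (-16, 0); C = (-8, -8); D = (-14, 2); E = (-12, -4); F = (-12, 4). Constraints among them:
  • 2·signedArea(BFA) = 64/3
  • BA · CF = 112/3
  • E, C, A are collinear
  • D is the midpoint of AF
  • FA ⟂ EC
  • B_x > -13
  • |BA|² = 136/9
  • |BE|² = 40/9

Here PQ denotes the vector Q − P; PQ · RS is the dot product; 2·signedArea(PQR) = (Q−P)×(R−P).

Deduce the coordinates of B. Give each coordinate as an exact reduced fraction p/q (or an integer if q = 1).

1. B_x = -38/3  [2·signedArea(BFA) = 64/3 ∩ BA · CF = 112/3]
2. B_y = -2  [2·signedArea(BFA) = 64/3 ∩ BA · CF = 112/3]
   → B = (-38/3, -2)

B = (-38/3, -2)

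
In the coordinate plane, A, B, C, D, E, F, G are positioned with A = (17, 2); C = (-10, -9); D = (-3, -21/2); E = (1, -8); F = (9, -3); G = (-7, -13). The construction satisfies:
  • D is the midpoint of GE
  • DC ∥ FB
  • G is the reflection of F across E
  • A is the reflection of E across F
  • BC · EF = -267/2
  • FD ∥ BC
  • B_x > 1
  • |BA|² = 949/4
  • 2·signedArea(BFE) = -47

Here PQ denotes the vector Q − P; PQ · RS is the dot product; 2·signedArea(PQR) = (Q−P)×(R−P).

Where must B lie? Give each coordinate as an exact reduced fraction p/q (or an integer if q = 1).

1. B_x = 2  [FD ∥ BC ∩ DC ∥ FB]
2. B_y = -3/2  [FD ∥ BC ∩ DC ∥ FB]
   → B = (2, -3/2)

B = (2, -3/2)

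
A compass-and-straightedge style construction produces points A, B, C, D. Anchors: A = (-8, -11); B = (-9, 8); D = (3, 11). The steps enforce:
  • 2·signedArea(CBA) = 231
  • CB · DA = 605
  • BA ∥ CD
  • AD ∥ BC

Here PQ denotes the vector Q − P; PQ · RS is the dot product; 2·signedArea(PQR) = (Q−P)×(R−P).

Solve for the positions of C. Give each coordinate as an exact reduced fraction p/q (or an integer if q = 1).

1. C_x = 2  [BA ∥ CD ∩ AD ∥ BC]
2. C_y = 30  [BA ∥ CD ∩ AD ∥ BC]
   → C = (2, 30)

C = (2, 30)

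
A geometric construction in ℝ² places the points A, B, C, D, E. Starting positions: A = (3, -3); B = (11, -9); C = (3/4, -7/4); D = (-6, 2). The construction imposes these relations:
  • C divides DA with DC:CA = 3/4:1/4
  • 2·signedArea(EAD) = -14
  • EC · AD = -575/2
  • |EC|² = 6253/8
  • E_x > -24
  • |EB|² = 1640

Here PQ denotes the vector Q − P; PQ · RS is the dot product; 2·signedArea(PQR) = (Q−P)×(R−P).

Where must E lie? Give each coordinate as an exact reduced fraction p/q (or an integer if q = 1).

1. E_x = -23  [2·signedArea(EAD) = -14 ∩ EC · AD = -575/2]
2. E_y = 13  [2·signedArea(EAD) = -14 ∩ EC · AD = -575/2]
   → E = (-23, 13)

E = (-23, 13)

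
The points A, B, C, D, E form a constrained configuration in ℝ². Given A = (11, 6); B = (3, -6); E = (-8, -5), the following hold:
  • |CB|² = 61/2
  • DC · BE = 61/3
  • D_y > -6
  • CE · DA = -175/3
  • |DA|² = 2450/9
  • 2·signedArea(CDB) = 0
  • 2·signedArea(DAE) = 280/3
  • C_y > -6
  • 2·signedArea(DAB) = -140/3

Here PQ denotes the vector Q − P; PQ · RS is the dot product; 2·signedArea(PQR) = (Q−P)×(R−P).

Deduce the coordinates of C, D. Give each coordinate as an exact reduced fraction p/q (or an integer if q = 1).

C = (-5/2, -11/2)
D = (-2/3, -17/3)

1. D_x = -2/3  [2·signedArea(DAE) = 280/3 ∩ 2·signedArea(DAB) = -140/3]
2. D_y = -17/3  [2·signedArea(DAE) = 280/3 ∩ 2·signedArea(DAB) = -140/3]
   → D = (-2/3, -17/3)
3. C_x = -5/2  [2·signedArea(CDB) = 0 ∩ CE · DA = -175/3]
4. C_y = -11/2  [2·signedArea(CDB) = 0 ∩ CE · DA = -175/3]
   → C = (-5/2, -11/2)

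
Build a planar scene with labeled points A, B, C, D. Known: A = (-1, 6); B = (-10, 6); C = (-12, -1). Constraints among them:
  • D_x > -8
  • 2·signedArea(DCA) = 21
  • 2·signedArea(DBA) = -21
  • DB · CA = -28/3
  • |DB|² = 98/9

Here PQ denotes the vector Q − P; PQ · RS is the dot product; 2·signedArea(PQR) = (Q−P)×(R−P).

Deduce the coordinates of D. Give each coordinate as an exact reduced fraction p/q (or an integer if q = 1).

D = (-23/3, 11/3)

1. D_x = -23/3  [2·signedArea(DBA) = -21 ∩ DB · CA = -28/3]
2. D_y = 11/3  [2·signedArea(DBA) = -21 ∩ DB · CA = -28/3]
   → D = (-23/3, 11/3)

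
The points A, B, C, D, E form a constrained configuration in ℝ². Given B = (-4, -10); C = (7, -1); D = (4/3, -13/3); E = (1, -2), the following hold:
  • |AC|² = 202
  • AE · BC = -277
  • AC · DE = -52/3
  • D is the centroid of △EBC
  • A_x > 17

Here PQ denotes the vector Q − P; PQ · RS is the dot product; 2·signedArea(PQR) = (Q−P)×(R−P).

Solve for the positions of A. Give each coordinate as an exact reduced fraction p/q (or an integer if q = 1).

1. A_x = 18  [AC · DE = -52/3 ∩ AE · BC = -277]
2. A_y = 8  [AC · DE = -52/3 ∩ AE · BC = -277]
   → A = (18, 8)

A = (18, 8)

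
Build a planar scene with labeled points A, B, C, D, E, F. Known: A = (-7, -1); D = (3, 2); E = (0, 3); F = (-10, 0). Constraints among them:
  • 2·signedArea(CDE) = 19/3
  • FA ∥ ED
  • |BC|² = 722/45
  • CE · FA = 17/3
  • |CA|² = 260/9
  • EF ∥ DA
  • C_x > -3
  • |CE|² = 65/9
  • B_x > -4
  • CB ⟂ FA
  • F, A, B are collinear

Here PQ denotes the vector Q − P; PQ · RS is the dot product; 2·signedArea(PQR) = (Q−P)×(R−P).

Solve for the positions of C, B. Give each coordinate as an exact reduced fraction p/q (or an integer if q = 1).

1. C_x = -7/3  [2·signedArea(CDE) = 19/3 ∩ CE · FA = 17/3]
2. C_y = 5/3  [2·signedArea(CDE) = 19/3 ∩ CE · FA = 17/3]
   → C = (-7/3, 5/3)
3. B_x = -18/5  [F, A, B are collinear ∩ CB ⟂ FA]
4. B_y = -32/15  [F, A, B are collinear ∩ CB ⟂ FA]
   → B = (-18/5, -32/15)

B = (-18/5, -32/15)
C = (-7/3, 5/3)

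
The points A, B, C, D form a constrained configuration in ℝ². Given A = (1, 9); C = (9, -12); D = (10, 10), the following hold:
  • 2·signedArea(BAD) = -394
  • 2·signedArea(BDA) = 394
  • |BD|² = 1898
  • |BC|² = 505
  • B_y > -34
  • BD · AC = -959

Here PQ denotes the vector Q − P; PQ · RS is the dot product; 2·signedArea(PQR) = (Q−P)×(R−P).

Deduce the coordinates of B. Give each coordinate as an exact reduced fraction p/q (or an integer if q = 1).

B = (17, -33)

1. B_x = 17  [2·signedArea(BDA) = 394 ∩ BD · AC = -959]
2. B_y = -33  [2·signedArea(BDA) = 394 ∩ BD · AC = -959]
   → B = (17, -33)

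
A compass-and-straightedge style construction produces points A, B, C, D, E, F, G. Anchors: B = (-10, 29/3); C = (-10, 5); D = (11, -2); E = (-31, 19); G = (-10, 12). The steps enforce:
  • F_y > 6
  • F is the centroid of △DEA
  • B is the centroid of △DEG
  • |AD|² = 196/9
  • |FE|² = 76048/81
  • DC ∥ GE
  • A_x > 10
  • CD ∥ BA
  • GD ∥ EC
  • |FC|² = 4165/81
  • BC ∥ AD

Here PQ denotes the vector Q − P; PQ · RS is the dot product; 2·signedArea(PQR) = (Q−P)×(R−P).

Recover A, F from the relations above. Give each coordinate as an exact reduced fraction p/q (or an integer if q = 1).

A = (11, 8/3)
F = (-3, 59/9)

1. A_x = 11  [BC ∥ AD ∩ CD ∥ BA]
2. A_y = 8/3  [BC ∥ AD ∩ CD ∥ BA]
   → A = (11, 8/3)
3. F_x = -3  [F is the centroid of △DEA]
4. F_y = 59/9  [F is the centroid of △DEA]
   → F = (-3, 59/9)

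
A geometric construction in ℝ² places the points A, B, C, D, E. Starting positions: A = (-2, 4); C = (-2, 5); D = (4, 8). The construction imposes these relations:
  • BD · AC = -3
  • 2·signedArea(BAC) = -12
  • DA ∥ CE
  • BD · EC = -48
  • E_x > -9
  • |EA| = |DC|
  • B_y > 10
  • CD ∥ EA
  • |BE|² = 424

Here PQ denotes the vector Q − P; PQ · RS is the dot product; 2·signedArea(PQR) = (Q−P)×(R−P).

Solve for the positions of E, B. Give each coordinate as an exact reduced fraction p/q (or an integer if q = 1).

B = (10, 11)
E = (-8, 1)

1. E_x = -8  [CD ∥ EA ∩ DA ∥ CE]
2. E_y = 1  [CD ∥ EA ∩ DA ∥ CE]
   → E = (-8, 1)
3. B_x = 10  [BD · AC = -3 ∩ BD · EC = -48]
4. B_y = 11  [BD · AC = -3 ∩ BD · EC = -48]
   → B = (10, 11)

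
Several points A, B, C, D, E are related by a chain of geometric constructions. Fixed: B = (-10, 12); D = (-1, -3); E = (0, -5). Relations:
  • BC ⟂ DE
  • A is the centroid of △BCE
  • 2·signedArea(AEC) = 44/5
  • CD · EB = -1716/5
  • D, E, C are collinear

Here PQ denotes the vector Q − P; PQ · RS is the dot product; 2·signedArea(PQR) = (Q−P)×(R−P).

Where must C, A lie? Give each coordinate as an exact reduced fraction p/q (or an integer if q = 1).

A = (-94/15, 98/15)
C = (-44/5, 63/5)

1. C_x = -44/5  [D, E, C are collinear ∩ BC ⟂ DE]
2. C_y = 63/5  [D, E, C are collinear ∩ BC ⟂ DE]
   → C = (-44/5, 63/5)
3. A_x = -94/15  [A is the centroid of △BCE]
4. A_y = 98/15  [A is the centroid of △BCE]
   → A = (-94/15, 98/15)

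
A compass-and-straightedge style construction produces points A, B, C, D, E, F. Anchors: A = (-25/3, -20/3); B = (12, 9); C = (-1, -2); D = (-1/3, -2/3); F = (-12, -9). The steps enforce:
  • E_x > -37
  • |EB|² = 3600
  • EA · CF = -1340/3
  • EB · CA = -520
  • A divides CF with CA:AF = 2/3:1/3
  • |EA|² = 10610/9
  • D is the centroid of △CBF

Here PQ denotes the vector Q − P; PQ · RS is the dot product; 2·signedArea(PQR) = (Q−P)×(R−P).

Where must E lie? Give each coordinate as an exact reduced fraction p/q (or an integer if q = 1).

1. E_x = -36  [line 22/3·x + 14/3·y + 390 = 0 ∩ |EA|² = 10610/9]
2. E_y = -27  [line 22/3·x + 14/3·y + 390 = 0 ∩ |EA|² = 10610/9]
   → E = (-36, -27)

E = (-36, -27)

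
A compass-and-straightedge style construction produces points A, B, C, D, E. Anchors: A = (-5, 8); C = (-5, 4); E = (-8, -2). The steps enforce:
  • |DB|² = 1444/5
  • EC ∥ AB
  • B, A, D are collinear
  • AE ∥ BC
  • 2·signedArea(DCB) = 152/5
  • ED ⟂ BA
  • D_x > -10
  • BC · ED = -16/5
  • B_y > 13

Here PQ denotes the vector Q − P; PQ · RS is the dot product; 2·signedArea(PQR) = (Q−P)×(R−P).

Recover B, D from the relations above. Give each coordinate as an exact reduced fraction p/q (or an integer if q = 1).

B = (-2, 14)
D = (-48/5, -6/5)

1. B_x = -2  [AE ∥ BC ∩ EC ∥ AB]
2. B_y = 14  [AE ∥ BC ∩ EC ∥ AB]
   → B = (-2, 14)
3. D_x = -48/5  [B, A, D are collinear ∩ ED ⟂ BA]
4. D_y = -6/5  [B, A, D are collinear ∩ ED ⟂ BA]
   → D = (-48/5, -6/5)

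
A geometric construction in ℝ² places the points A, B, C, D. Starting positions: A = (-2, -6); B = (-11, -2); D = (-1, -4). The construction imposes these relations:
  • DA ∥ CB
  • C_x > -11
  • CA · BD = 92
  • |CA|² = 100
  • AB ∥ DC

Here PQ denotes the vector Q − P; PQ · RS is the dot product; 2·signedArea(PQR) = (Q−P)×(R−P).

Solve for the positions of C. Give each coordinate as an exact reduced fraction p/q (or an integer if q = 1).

1. C_x = -10  [DA ∥ CB ∩ AB ∥ DC]
2. C_y = 0  [DA ∥ CB ∩ AB ∥ DC]
   → C = (-10, 0)

C = (-10, 0)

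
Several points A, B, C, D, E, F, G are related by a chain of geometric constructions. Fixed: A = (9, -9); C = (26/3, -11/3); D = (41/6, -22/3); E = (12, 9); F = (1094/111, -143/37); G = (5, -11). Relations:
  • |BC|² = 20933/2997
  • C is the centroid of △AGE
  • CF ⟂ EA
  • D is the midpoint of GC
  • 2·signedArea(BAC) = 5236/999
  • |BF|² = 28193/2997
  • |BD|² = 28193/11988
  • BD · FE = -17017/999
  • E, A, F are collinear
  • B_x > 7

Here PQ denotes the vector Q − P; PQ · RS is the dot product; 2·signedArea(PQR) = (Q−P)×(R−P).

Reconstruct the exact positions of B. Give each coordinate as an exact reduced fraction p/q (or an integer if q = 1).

B = (2611/333, -2057/333)

1. B_x = 2611/333  [BD · FE = -17017/999 ∩ 2·signedArea(BAC) = 5236/999]
2. B_y = -2057/333  [BD · FE = -17017/999 ∩ 2·signedArea(BAC) = 5236/999]
   → B = (2611/333, -2057/333)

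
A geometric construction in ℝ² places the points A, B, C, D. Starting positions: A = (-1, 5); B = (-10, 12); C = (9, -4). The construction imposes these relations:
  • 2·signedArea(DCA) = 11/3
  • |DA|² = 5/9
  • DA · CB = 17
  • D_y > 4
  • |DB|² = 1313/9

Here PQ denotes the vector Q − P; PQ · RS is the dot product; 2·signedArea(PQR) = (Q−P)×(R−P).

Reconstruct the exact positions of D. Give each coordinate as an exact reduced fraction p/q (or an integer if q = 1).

1. D_x = -2/3  [DA · CB = 17 ∩ 2·signedArea(DCA) = 11/3]
2. D_y = 13/3  [DA · CB = 17 ∩ 2·signedArea(DCA) = 11/3]
   → D = (-2/3, 13/3)

D = (-2/3, 13/3)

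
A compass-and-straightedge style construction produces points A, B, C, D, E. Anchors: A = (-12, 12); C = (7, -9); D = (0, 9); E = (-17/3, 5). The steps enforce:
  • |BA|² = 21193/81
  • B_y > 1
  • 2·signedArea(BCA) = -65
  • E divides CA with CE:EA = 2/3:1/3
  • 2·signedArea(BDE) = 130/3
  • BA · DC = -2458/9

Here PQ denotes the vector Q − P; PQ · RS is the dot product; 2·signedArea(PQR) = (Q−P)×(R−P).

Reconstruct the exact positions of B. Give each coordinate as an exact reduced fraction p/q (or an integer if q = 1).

B = (4/9, 5/3)

1. B_x = 4/9  [2·signedArea(BDE) = 130/3 ∩ BA · DC = -2458/9]
2. B_y = 5/3  [2·signedArea(BDE) = 130/3 ∩ BA · DC = -2458/9]
   → B = (4/9, 5/3)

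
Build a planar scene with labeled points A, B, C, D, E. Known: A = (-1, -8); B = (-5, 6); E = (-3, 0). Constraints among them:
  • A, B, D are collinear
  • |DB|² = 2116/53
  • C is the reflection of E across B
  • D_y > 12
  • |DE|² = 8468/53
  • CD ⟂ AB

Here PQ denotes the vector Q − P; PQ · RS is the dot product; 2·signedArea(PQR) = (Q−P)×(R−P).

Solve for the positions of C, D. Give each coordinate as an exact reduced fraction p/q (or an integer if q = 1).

C = (-7, 12)
D = (-357/53, 640/53)

1. C_x = -7  [C is the reflection of E across B]
2. C_y = 12  [C is the reflection of E across B]
   → C = (-7, 12)
3. D_x = -357/53  [A, B, D are collinear ∩ CD ⟂ AB]
4. D_y = 640/53  [A, B, D are collinear ∩ CD ⟂ AB]
   → D = (-357/53, 640/53)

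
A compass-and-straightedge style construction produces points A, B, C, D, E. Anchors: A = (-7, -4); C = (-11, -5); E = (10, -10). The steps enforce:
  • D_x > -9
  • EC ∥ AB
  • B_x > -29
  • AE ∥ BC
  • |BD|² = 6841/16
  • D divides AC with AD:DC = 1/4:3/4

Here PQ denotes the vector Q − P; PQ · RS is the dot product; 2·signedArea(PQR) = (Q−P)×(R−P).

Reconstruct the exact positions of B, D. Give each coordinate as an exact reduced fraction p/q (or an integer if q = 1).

1. B_x = -28  [AE ∥ BC ∩ EC ∥ AB]
2. B_y = 1  [AE ∥ BC ∩ EC ∥ AB]
   → B = (-28, 1)
3. D_x = -8  [D divides AC with AD:DC = 1/4:3/4]
4. D_y = -17/4  [D divides AC with AD:DC = 1/4:3/4]
   → D = (-8, -17/4)

B = (-28, 1)
D = (-8, -17/4)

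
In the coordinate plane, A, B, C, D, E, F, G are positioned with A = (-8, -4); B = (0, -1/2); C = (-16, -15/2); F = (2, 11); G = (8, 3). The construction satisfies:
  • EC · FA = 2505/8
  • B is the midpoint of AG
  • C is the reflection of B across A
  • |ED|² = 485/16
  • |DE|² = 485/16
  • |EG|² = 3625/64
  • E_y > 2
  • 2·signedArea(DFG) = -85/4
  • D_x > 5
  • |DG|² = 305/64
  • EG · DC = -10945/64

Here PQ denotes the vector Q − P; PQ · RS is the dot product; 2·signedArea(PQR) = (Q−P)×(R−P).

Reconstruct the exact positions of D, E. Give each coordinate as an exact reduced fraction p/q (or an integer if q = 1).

D = (6, 17/8)
E = (1/2, 19/8)

1. E_x = 1/2  [line 10·x + 15·y + -325/8 = 0 ∩ |EG|² = 3625/64]
2. E_y = 19/8  [line 10·x + 15·y + -325/8 = 0 ∩ |EG|² = 3625/64]
   → E = (1/2, 19/8)
3. D_x = 6  [2·signedArea(DFG) = -85/4 ∩ EG · DC = -10945/64]
4. D_y = 17/8  [2·signedArea(DFG) = -85/4 ∩ EG · DC = -10945/64]
   → D = (6, 17/8)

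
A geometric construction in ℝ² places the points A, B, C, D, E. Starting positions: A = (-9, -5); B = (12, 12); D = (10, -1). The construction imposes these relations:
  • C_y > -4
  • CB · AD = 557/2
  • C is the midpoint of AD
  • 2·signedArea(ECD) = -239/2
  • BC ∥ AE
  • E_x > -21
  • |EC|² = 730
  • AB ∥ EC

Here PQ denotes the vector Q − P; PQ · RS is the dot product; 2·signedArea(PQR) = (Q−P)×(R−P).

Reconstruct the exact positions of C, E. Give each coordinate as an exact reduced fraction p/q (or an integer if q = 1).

1. C_x = 1/2  [C is the midpoint of AD]
2. C_y = -3  [C is the midpoint of AD]
   → C = (1/2, -3)
3. E_x = -41/2  [AB ∥ EC ∩ BC ∥ AE]
4. E_y = -20  [AB ∥ EC ∩ BC ∥ AE]
   → E = (-41/2, -20)

C = (1/2, -3)
E = (-41/2, -20)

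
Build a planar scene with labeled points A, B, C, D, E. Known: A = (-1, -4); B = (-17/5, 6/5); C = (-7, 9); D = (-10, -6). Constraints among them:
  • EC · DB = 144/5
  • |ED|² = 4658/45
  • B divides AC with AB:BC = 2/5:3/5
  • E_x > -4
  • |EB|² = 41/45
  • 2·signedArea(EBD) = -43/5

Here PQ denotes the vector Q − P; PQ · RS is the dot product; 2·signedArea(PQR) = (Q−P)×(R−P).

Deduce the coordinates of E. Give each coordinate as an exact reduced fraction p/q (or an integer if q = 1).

1. E_x = -19/5  [2·signedArea(EBD) = -43/5 ∩ EC · DB = 144/5]
2. E_y = 31/15  [2·signedArea(EBD) = -43/5 ∩ EC · DB = 144/5]
   → E = (-19/5, 31/15)

E = (-19/5, 31/15)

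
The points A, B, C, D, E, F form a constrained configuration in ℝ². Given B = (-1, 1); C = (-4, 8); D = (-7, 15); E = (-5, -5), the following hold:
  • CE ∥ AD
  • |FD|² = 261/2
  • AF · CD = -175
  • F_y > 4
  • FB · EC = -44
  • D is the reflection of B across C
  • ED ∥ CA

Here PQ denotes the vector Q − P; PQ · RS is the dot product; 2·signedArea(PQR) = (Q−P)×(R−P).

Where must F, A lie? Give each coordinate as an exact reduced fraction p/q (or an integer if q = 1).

A = (-6, 28)
F = (-5/2, 9/2)

1. A_x = -6  [CE ∥ AD ∩ ED ∥ CA]
2. A_y = 28  [CE ∥ AD ∩ ED ∥ CA]
   → A = (-6, 28)
3. F_x = -5/2  [FB · EC = -44 ∩ AF · CD = -175]
4. F_y = 9/2  [FB · EC = -44 ∩ AF · CD = -175]
   → F = (-5/2, 9/2)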